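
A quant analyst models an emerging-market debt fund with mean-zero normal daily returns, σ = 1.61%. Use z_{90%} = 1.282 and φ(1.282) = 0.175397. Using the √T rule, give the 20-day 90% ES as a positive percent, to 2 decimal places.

12.63%

σ_{20d} = 1.61% × √20 = 7.200%.
ES multiplier = φ(z)/(1−α) = 0.175397/0.1 = 1.754.
ES = 7.200% × 1.754 = 12.629%.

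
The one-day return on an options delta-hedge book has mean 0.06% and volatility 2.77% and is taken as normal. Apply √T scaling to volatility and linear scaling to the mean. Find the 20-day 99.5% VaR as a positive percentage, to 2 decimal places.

30.71%

At 99.5%, z = 2.576.
σ_{20d} = 2.77% × √20 = 12.388%; μ_{20d} = 20 × 0.06% = 1.200%.
VaR = −(1.200%) + 2.576 × 12.388% = 30.711%.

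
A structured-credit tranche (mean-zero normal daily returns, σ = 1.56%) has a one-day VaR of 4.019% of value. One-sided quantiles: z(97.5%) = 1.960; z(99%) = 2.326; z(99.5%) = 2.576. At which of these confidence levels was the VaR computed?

99.5%

Implied z = VaR/σ = 4.019 / 1.56 = 2.576.
This matches z(99.5%) = 2.576.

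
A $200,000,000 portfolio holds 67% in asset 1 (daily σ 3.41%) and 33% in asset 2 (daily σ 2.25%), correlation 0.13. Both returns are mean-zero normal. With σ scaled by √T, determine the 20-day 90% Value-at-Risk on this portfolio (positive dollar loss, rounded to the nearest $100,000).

$28,600,000

σ_p = √(0.67²·3.41² + 0.33²·2.25² + 2·0.13·0.67·0.33·3.41·2.25) = 2.492%.
σ_{20d} = 2.492% × √20 = 11.145%.
z(90%) = 1.282.
VaR = 1.282 × 11.145% = 14.288%; on $200,000,000 that is $28,576,000.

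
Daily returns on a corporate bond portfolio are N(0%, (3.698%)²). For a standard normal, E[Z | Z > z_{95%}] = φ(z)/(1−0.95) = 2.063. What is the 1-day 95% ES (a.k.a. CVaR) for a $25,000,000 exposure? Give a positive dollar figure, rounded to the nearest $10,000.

$1,910,000

ES = 3.698% × 2.063 = 7.629%.
On $25,000,000: 0.07629 × $25,000,000 = $1,907,250.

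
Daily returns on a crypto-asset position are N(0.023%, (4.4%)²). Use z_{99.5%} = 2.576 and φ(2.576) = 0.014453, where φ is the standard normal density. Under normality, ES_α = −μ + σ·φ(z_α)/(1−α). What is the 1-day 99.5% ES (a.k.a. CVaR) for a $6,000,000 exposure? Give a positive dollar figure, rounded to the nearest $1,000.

$762,000

Tail multiplier: φ(z)/(1−α) = 0.014453 / 0.005 = 2.891.
ES = −(0.023%) + 4.4% × 2.891 = 12.697%.
On $6,000,000: 0.12697 × $6,000,000 = $761,820.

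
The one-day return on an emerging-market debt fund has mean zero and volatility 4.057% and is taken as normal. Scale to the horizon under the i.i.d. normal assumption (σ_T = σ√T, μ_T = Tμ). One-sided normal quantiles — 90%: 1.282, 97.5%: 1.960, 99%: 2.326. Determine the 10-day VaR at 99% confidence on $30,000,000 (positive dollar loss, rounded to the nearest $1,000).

σ_{10d} = 4.057% × √10 = 12.829%.
VaR = 2.326 × 12.829% = 29.840%.
On $30,000,000: 0.29840 × $30,000,000 = $8,952,000.

$8,952,000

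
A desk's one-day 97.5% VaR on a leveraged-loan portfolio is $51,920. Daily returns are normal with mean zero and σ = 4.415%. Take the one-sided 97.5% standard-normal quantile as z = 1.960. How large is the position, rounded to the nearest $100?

VaR as a fraction of value: z·σ = 1.960 × 4.415% = 8.6534%.
Position = $51,920 / 0.086534 = $599,995.

$600,000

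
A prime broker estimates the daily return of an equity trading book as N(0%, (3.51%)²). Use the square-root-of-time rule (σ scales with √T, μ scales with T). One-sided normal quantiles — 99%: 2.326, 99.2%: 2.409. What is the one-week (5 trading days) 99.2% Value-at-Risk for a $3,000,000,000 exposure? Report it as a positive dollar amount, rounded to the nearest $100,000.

$567,200,000

σ_{5d} = 3.51% × √5 = 7.849%.
VaR = 2.409 × 7.849% = 18.908%.
On $3,000,000,000: 0.18908 × $3,000,000,000 = $567,240,000.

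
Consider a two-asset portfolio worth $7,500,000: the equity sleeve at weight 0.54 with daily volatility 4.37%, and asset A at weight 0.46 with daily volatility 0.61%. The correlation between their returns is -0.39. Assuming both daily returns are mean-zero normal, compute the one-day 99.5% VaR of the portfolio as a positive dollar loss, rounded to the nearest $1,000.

$438,000

σ_p² = 0.54²·4.37² + 0.46²·0.61² + 2·-0.39·0.54·0.46·4.37·0.61 = 5.1309 (%²).
σ_p = √5.1309 = 2.265%.
At 99.5%, z = 2.576.
VaR = 2.576 × 2.265% = 5.835%; on $7,500,000 that is $437,625.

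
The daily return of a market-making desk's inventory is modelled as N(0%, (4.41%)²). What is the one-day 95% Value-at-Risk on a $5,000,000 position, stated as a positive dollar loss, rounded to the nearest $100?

At 95% one-sided, z = 1.645.
VaR = z·σ = 1.645 × 4.41% = 7.254%.
On $5,000,000: 0.07254 × $5,000,000 = $362,700.

$362,700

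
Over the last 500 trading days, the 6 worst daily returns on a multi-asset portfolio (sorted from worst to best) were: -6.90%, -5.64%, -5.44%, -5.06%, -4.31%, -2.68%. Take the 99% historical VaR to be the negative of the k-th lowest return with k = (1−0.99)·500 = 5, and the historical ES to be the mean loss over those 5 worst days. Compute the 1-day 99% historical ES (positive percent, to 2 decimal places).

5.47%

The 5 worst returns sum to -27.35%.
ES = −(-27.35%) / 5 = 5.47%.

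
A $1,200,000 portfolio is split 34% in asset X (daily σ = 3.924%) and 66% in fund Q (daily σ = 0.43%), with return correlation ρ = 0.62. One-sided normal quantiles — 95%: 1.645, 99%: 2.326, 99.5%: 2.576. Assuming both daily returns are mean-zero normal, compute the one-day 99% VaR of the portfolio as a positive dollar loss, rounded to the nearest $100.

$42,600

σ_p² = 0.34²·3.924² + 0.66²·0.43² + 2·0.62·0.34·0.66·3.924·0.43 = 2.3300 (%²).
σ_p = √2.3300 = 1.526%.
VaR = 2.326 × 1.526% = 3.549%; on $1,200,000 that is $42,588.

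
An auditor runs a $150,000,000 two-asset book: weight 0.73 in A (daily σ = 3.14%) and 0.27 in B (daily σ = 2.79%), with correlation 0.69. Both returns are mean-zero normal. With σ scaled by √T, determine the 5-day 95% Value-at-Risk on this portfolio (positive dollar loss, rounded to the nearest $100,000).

$15,800,000

σ_p = √(0.73²·3.14² + 0.27²·2.79² + 2·0.69·0.73·0.27·3.14·2.79) = 2.864%.
σ_{5d} = 2.864% × √5 = 6.404%.
z(95%) = 1.645.
VaR = 1.645 × 6.404% = 10.535%; on $150,000,000 that is $15,802,500.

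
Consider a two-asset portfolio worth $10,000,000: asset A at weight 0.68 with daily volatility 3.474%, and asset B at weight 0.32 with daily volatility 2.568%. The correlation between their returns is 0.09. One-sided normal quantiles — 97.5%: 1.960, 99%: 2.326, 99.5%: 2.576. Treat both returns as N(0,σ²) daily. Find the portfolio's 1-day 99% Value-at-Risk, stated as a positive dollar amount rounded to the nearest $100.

$597,800

σ_p² = 0.68²·3.474² + 0.32²·2.568² + 2·0.09·0.68·0.32·3.474·2.568 = 6.6053 (%²).
σ_p = √6.6053 = 2.570%.
VaR = 2.326 × 2.570% = 5.978%; on $10,000,000 that is $597,800.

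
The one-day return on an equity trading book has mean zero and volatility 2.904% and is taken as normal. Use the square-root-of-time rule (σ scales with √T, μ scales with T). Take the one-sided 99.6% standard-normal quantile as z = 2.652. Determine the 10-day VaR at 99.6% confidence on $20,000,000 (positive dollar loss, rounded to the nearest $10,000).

σ_{10d} = 2.904% × √10 = 9.183%.
VaR = 2.652 × 9.183% = 24.353%.
On $20,000,000: 0.24353 × $20,000,000 = $4,870,600.

$4,870,000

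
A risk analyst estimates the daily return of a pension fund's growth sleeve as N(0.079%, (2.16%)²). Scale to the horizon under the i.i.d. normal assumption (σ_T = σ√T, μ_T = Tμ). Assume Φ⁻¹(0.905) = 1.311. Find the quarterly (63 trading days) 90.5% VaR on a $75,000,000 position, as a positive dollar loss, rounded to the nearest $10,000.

$13,120,000

σ_{63d} = 2.16% × √63 = 17.144%; μ_{63d} = 63 × 0.079% = 4.977%.
VaR = −(4.977%) + 1.311 × 17.144% = 17.499%.
On $75,000,000: 0.17499 × $75,000,000 = $13,124,250.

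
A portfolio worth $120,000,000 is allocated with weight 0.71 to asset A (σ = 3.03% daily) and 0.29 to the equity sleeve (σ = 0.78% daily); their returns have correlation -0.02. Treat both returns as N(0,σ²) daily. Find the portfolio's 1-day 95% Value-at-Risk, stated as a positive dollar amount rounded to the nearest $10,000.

σ_p² = 0.71²·3.03² + 0.29²·0.78² + 2·-0.02·0.71·0.29·3.03·0.78 = 4.6598 (%²).
σ_p = √4.6598 = 2.159%.
At 95%, z = 1.645.
VaR = 1.645 × 2.159% = 3.552%; on $120,000,000 that is $4,262,400.

$4,260,000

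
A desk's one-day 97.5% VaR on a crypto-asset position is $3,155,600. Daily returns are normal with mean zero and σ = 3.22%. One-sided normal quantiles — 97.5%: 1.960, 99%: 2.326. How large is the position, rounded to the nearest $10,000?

VaR as a fraction of value: z·σ = 1.960 × 3.22% = 6.3112%.
Position = $3,155,600 / 0.063112 = $50,000,000.

$50,000,000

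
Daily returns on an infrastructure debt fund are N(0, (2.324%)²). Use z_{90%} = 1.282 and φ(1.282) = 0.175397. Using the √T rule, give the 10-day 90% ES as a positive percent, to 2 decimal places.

σ_{10d} = 2.324% × √10 = 7.349%.
ES multiplier = φ(z)/(1−α) = 0.175397/0.1 = 1.754.
ES = 7.349% × 1.754 = 12.890%.

12.89%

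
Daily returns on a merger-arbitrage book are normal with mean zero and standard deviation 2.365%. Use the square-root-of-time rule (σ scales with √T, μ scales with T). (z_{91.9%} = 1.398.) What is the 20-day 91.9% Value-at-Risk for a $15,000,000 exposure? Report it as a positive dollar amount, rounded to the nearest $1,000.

σ_{20d} = 2.365% × √20 = 10.577%.
VaR = 1.398 × 10.577% = 14.787%.
On $15,000,000: 0.14787 × $15,000,000 = $2,218,050.

$2,218,000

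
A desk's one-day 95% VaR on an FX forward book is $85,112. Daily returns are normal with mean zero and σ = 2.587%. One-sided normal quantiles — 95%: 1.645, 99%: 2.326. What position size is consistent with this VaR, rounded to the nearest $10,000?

$2,000,000

VaR as a fraction of value: z·σ = 1.645 × 2.587% = 4.25561%.
Position = $85,112 / 0.0425562 = $1,999,993.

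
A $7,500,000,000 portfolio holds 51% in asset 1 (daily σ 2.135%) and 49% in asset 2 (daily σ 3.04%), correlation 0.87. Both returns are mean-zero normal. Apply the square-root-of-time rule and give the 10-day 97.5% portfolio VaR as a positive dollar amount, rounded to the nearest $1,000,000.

σ_p = √(0.51²·2.135² + 0.49²·3.04² + 2·0.87·0.51·0.49·2.135·3.04) = 2.495%.
σ_{10d} = 2.495% × √10 = 7.890%.
z(97.5%) = 1.960.
VaR = 1.960 × 7.890% = 15.464%; on $7,500,000,000 that is $1,159,800,000.

$1,160,000,000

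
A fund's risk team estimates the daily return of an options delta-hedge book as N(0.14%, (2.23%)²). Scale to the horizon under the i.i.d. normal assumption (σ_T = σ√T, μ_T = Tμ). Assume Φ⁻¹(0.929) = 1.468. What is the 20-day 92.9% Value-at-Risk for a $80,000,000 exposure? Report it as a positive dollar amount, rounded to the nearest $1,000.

$9,472,000

σ_{20d} = 2.23% × √20 = 9.973%; μ_{20d} = 20 × 0.14% = 2.800%.
VaR = −(2.800%) + 1.468 × 9.973% = 11.840%.
On $80,000,000: 0.11840 × $80,000,000 = $9,472,000.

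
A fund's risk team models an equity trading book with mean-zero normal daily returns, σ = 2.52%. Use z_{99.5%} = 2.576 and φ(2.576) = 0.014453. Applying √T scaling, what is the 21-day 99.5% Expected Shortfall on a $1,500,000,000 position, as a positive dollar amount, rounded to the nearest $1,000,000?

$501,000,000

σ_{21d} = 2.52% × √21 = 11.548%.
ES multiplier = φ(z)/(1−α) = 0.014453/0.005 = 2.891.
ES = 11.548% × 2.891 = 33.385%; on $1,500,000,000: $500,775,000.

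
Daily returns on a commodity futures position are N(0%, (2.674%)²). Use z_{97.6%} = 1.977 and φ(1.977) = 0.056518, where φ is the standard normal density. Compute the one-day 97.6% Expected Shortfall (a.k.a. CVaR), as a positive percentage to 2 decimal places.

6.30%

Tail multiplier: φ(z)/(1−α) = 0.056518 / 0.024 = 2.355.
ES = 2.674% × 2.355 = 6.297%.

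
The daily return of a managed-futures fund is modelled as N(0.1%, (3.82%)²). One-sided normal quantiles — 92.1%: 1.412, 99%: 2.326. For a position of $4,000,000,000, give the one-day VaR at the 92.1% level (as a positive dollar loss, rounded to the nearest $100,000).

VaR = −μ + z·σ = −(0.1%) + 1.412 × 3.82% = 5.294%.
On $4,000,000,000: 0.05294 × $4,000,000,000 = $211,760,000.

$211,800,000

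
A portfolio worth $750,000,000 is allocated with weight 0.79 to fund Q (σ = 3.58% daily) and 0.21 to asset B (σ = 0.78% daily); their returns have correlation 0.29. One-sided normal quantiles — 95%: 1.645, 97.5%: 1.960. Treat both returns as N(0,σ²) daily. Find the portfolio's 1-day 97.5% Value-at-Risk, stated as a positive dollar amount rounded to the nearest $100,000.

σ_p² = 0.79²·3.58² + 0.21²·0.78² + 2·0.29·0.79·0.21·3.58·0.78 = 8.2942 (%²).
σ_p = √8.2942 = 2.880%.
VaR = 1.960 × 2.880% = 5.645%; on $750,000,000 that is $42,337,500.

$42,300,000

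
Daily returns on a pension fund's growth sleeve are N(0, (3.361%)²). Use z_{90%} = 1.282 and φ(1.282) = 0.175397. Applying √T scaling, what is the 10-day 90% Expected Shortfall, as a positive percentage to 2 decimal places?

σ_{10d} = 3.361% × √10 = 10.628%.
ES multiplier = φ(z)/(1−α) = 0.175397/0.1 = 1.754.
ES = 10.628% × 1.754 = 18.642%.

18.64%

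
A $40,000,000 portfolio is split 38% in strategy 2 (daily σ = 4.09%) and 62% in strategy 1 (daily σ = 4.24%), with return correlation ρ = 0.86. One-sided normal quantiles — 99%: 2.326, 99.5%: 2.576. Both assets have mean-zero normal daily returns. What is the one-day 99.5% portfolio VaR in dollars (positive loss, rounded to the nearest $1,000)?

$4,167,000

σ_p² = 0.38²·4.09² + 0.62²·4.24² + 2·0.86·0.38·0.62·4.09·4.24 = 16.3535 (%²).
σ_p = √16.3535 = 4.044%.
VaR = 2.576 × 4.044% = 10.417%; on $40,000,000 that is $4,166,800.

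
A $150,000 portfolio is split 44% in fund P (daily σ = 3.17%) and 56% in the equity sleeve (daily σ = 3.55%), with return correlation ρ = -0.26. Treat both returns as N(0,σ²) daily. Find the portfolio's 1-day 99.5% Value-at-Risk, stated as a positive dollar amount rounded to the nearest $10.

σ_p² = 0.44²·3.17² + 0.56²·3.55² + 2·-0.26·0.44·0.56·3.17·3.55 = 4.4557 (%²).
σ_p = √4.4557 = 2.111%.
At 99.5%, z = 2.576.
VaR = 2.576 × 2.111% = 5.438%; on $150,000 that is $8,157.

$8,160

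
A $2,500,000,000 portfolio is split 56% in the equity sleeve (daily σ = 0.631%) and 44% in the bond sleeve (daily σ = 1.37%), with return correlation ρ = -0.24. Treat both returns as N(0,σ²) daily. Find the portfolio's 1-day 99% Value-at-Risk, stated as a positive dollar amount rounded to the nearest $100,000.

$36,100,000

σ_p² = 0.56²·0.631² + 0.44²·1.37² + 2·-0.24·0.56·0.44·0.631·1.37 = 0.3860 (%²).
σ_p = √0.3860 = 0.621%.
At 99%, z = 2.326.
VaR = 2.326 × 0.621% = 1.444%; on $2,500,000,000 that is $36,100,000.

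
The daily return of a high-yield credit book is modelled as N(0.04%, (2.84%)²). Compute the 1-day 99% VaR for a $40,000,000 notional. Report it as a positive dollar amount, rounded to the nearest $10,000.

At 99% one-sided, z = 2.326.
VaR = −μ + z·σ = −(0.04%) + 2.326 × 2.84% = 6.566%.
On $40,000,000: 0.06566 × $40,000,000 = $2,626,400.

$2,630,000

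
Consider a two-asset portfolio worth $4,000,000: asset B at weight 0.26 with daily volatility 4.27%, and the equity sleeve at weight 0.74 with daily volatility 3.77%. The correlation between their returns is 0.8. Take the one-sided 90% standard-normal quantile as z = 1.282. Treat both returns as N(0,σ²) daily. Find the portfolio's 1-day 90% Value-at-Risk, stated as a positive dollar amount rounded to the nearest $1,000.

σ_p² = 0.26²·4.27² + 0.74²·3.77² + 2·0.8·0.26·0.74·4.27·3.77 = 13.9711 (%²).
σ_p = √13.9711 = 3.738%.
VaR = 1.282 × 3.738% = 4.792%; on $4,000,000 that is $191,680.

$192,000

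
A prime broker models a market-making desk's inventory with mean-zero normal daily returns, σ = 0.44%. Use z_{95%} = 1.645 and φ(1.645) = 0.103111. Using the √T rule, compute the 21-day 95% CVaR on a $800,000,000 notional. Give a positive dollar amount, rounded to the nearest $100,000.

σ_{21d} = 0.44% × √21 = 2.016%.
ES multiplier = φ(z)/(1−α) = 0.103111/0.05 = 2.062.
ES = 2.016% × 2.062 = 4.157%; on $800,000,000: $33,256,000.

$33,300,000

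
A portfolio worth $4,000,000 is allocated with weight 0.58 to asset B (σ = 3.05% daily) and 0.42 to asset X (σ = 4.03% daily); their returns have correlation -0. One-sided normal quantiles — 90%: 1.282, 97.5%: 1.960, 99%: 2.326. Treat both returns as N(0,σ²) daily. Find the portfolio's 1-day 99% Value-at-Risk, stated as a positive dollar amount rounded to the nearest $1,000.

$228,000

σ_p² = 0.58²·3.05² + 0.42²·4.03² + 2·-0·0.58·0.42·3.05·4.03 = 5.9943 (%²).
σ_p = √5.9943 = 2.448%.
VaR = 2.326 × 2.448% = 5.694%; on $4,000,000 that is $227,760.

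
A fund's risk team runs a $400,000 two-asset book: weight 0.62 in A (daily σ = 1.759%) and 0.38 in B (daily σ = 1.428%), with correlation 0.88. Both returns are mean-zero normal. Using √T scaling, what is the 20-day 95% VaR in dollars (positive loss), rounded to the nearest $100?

σ_p = √(0.62²·1.759² + 0.38²·1.428² + 2·0.88·0.62·0.38·1.759·1.428) = 1.589%.
σ_{20d} = 1.589% × √20 = 7.106%.
z(95%) = 1.645.
VaR = 1.645 × 7.106% = 11.689%; on $400,000 that is $46,756.

$46,800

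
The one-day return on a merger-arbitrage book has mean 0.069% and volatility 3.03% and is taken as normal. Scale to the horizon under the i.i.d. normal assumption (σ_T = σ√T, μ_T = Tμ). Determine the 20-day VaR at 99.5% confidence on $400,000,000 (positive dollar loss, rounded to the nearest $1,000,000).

$134,000,000

At 99.5%, z = 2.576.
σ_{20d} = 3.03% × √20 = 13.551%; μ_{20d} = 20 × 0.069% = 1.380%.
VaR = −(1.380%) + 2.576 × 13.551% = 33.527%.
On $400,000,000: 0.33527 × $400,000,000 = $134,108,000.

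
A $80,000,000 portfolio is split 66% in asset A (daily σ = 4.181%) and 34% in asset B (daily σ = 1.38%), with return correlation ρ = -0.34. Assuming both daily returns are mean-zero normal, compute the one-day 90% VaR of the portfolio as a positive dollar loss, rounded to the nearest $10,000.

σ_p² = 0.66²·4.181² + 0.34²·1.38² + 2·-0.34·0.66·0.34·4.181·1.38 = 6.9543 (%²).
σ_p = √6.9543 = 2.637%.
At 90%, z = 1.282.
VaR = 1.282 × 2.637% = 3.381%; on $80,000,000 that is $2,704,800.

$2,700,000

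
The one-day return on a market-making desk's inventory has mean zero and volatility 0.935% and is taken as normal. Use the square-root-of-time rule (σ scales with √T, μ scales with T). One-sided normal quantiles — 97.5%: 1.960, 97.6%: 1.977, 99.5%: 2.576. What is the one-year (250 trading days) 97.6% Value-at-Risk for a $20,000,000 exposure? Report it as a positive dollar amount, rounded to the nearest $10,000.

σ_{250d} = 0.935% × √250 = 14.784%.
VaR = 1.977 × 14.784% = 29.228%.
On $20,000,000: 0.29228 × $20,000,000 = $5,845,600.

$5,850,000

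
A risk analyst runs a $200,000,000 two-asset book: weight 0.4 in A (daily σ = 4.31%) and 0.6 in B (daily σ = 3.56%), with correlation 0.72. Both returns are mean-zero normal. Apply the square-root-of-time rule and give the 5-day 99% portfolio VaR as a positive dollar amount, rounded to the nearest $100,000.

$37,300,000

σ_p = √(0.4²·4.31² + 0.6²·3.56² + 2·0.72·0.4·0.6·4.31·3.56) = 3.583%.
σ_{5d} = 3.583% × √5 = 8.012%.
z(99%) = 2.326.
VaR = 2.326 × 8.012% = 18.636%; on $200,000,000 that is $37,272,000.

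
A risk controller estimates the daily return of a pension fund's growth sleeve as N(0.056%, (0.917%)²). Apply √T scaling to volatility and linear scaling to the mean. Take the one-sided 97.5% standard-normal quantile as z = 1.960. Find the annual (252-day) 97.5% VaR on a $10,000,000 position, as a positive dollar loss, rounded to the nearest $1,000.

σ_{252d} = 0.917% × √252 = 14.557%; μ_{252d} = 252 × 0.056% = 14.112%.
VaR = −(14.112%) + 1.960 × 14.557% = 14.420%.
On $10,000,000: 0.14420 × $10,000,000 = $1,442,000.

$1,442,000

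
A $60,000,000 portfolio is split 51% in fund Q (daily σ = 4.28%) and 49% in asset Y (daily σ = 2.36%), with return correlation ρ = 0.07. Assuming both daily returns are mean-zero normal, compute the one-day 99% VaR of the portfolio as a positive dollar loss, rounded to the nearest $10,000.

σ_p² = 0.51²·4.28² + 0.49²·2.36² + 2·0.07·0.51·0.49·4.28·2.36 = 6.4553 (%²).
σ_p = √6.4553 = 2.541%.
At 99%, z = 2.326.
VaR = 2.326 × 2.541% = 5.910%; on $60,000,000 that is $3,546,000.

$3,550,000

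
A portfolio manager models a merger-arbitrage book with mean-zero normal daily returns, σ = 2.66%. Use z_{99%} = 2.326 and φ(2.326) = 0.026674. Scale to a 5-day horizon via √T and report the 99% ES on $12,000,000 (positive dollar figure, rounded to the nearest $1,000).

$1,904,000

σ_{5d} = 2.66% × √5 = 5.948%.
ES multiplier = φ(z)/(1−α) = 0.026674/0.01 = 2.667.
ES = 5.948% × 2.667 = 15.863%; on $12,000,000: $1,903,560.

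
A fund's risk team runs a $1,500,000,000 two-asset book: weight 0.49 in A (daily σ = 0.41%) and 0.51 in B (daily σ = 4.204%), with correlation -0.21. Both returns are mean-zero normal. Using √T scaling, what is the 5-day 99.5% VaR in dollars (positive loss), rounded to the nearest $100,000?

σ_p = √(0.49²·0.41² + 0.51²·4.204² + 2·-0.21·0.49·0.51·0.41·4.204) = 2.111%.
σ_{5d} = 2.111% × √5 = 4.720%.
z(99.5%) = 2.576.
VaR = 2.576 × 4.720% = 12.159%; on $1,500,000,000 that is $182,385,000.

$182,400,000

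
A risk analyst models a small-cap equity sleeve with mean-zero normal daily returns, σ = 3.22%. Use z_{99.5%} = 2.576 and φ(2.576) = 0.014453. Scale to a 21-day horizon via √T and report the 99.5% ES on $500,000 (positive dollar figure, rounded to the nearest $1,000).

$213,000

σ_{21d} = 3.22% × √21 = 14.756%.
ES multiplier = φ(z)/(1−α) = 0.014453/0.005 = 2.891.
ES = 14.756% × 2.891 = 42.660%; on $500,000: $213,300.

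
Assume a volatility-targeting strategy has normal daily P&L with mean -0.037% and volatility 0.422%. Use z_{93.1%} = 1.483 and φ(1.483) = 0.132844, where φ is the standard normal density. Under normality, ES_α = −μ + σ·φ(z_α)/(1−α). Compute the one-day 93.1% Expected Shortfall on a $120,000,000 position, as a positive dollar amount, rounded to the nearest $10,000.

Tail multiplier: φ(z)/(1−α) = 0.132844 / 0.069 = 1.925.
ES = −(-0.037%) + 0.422% × 1.925 = 0.849%.
On $120,000,000: 0.00849 × $120,000,000 = $1,018,800.

$1,020,000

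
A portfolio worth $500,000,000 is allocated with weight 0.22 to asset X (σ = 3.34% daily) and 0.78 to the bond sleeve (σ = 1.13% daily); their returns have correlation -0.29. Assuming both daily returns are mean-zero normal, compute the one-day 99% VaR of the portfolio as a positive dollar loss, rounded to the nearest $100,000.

$11,300,000

σ_p² = 0.22²·3.34² + 0.78²·1.13² + 2·-0.29·0.22·0.78·3.34·1.13 = 0.9412 (%²).
σ_p = √0.9412 = 0.970%.
At 99%, z = 2.326.
VaR = 2.326 × 0.970% = 2.256%; on $500,000,000 that is $11,280,000.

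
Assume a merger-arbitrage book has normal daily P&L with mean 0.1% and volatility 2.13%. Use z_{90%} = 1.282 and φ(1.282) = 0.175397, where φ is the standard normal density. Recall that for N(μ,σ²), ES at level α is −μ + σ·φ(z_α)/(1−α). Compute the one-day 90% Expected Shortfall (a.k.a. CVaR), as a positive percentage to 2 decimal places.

Tail multiplier: φ(z)/(1−α) = 0.175397 / 0.1 = 1.754.
ES = −(0.1%) + 2.13% × 1.754 = 3.636%.

3.64%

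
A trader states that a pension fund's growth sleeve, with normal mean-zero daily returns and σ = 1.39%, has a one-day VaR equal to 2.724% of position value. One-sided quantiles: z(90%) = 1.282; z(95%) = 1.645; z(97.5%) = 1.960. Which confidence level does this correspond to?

Implied z = VaR/σ = 2.724 / 1.39 = 1.960.
This matches z(97.5%) = 1.960.

97.5%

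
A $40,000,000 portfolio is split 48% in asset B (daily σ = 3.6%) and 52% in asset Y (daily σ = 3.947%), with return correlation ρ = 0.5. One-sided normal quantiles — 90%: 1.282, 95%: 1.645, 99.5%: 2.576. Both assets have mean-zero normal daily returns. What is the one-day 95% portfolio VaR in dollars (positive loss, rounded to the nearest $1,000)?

$2,157,000

σ_p² = 0.48²·3.6² + 0.52²·3.947² + 2·0.5·0.48·0.52·3.6·3.947 = 10.7451 (%²).
σ_p = √10.7451 = 3.278%.
VaR = 1.645 × 3.278% = 5.392%; on $40,000,000 that is $2,156,800.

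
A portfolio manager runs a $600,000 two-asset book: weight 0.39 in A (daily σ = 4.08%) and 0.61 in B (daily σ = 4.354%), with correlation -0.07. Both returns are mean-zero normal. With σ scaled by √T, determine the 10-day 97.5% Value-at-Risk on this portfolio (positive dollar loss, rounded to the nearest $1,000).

σ_p = √(0.39²·4.08² + 0.61²·4.354² + 2·-0.07·0.39·0.61·4.08·4.354) = 2.999%.
σ_{10d} = 2.999% × √10 = 9.484%.
z(97.5%) = 1.960.
VaR = 1.960 × 9.484% = 18.589%; on $600,000 that is $111,534.

$112,000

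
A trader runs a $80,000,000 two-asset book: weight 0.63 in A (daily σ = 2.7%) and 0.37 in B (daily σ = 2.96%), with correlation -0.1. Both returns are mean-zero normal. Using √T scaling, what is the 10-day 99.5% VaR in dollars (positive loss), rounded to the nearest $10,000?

$12,570,000

σ_p = √(0.63²·2.7² + 0.37²·2.96² + 2·-0.1·0.63·0.37·2.7·2.96) = 1.929%.
σ_{10d} = 1.929% × √10 = 6.100%.
z(99.5%) = 2.576.
VaR = 2.576 × 6.100% = 15.714%; on $80,000,000 that is $12,571,200.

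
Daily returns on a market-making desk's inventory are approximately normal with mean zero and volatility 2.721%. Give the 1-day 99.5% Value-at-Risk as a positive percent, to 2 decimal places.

At 99.5% one-sided, z = 2.576.
VaR = z·σ = 2.576 × 2.721% = 7.009%.

7.01%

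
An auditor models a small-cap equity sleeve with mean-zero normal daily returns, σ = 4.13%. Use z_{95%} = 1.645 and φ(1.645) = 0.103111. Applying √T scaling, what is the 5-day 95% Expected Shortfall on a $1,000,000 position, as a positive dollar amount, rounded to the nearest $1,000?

$190,000

σ_{5d} = 4.13% × √5 = 9.235%.
ES multiplier = φ(z)/(1−α) = 0.103111/0.05 = 2.062.
ES = 9.235% × 2.062 = 19.043%; on $1,000,000: $190,430.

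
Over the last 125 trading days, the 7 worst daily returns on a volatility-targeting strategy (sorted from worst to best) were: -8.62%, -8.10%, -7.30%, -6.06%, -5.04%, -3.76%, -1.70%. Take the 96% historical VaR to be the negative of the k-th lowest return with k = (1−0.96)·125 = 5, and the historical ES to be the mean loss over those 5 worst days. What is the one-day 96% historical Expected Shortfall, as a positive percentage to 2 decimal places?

The 5 worst returns sum to -35.12%.
ES = −(-35.12%) / 5 = 7.024% ≈ 7.02%.

7.02%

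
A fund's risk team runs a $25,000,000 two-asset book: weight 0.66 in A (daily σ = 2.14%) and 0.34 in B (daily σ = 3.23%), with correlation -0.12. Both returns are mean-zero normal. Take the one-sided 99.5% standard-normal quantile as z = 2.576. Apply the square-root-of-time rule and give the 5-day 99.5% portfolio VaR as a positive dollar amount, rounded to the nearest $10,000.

σ_p = √(0.66²·2.14² + 0.34²·3.23² + 2·-0.12·0.66·0.34·2.14·3.23) = 1.682%.
σ_{5d} = 1.682% × √5 = 3.761%.
VaR = 2.576 × 3.761% = 9.688%; on $25,000,000 that is $2,422,000.

$2,420,000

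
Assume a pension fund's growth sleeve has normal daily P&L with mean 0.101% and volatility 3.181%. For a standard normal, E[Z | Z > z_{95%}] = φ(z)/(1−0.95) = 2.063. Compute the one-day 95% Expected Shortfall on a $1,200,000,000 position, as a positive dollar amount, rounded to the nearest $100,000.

ES = −(0.101%) + 3.181% × 2.063 = 6.461%.
On $1,200,000,000: 0.06461 × $1,200,000,000 = $77,532,000.

$77,500,000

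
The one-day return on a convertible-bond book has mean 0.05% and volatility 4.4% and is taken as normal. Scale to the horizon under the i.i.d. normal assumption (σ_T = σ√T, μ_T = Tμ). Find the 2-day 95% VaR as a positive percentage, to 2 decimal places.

10.14%

At 95%, z = 1.645.
σ_{2d} = 4.4% × √2 = 6.223%; μ_{2d} = 2 × 0.05% = 0.100%.
VaR = −(0.100%) + 1.645 × 6.223% = 10.137%.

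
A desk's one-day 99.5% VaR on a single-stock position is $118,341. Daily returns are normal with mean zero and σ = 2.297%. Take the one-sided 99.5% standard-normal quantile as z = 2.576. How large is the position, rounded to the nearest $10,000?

$2,000,000

VaR as a fraction of value: z·σ = 2.576 × 2.297% = 5.91707%.
Position = $118,341 / 0.0591707 = $1,999,993.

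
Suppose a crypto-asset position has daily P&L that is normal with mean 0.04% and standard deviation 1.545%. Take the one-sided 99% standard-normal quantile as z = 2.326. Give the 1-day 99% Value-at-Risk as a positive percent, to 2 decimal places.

3.55%

VaR = −μ + z·σ = −(0.04%) + 2.326 × 1.545% = 3.554%.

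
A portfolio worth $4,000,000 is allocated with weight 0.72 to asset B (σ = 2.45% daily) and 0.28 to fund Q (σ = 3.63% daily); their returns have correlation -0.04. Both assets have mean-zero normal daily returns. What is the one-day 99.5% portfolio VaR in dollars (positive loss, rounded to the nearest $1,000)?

σ_p² = 0.72²·2.45² + 0.28²·3.63² + 2·-0.04·0.72·0.28·2.45·3.63 = 4.0013 (%²).
σ_p = √4.0013 = 2.000%.
At 99.5%, z = 2.576.
VaR = 2.576 × 2.000% = 5.152%; on $4,000,000 that is $206,080.

$206,000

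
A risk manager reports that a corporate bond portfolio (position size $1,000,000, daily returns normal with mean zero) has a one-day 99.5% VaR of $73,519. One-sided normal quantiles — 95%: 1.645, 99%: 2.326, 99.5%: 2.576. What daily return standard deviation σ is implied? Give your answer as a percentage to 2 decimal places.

VaR as a fraction: $73,519 / $1,000,000 = 7.352%.
σ = VaR / z = 7.352% / 2.576 = 2.854%.

2.85%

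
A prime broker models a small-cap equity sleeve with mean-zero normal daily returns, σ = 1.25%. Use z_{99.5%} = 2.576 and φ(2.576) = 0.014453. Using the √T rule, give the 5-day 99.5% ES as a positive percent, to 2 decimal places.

8.08%

σ_{5d} = 1.25% × √5 = 2.795%.
ES multiplier = φ(z)/(1−α) = 0.014453/0.005 = 2.891.
ES = 2.795% × 2.891 = 8.080%.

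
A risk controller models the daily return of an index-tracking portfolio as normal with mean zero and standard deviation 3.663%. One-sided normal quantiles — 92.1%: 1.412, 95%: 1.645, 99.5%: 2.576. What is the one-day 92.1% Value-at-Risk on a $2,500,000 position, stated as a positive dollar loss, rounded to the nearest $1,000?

$129,000

VaR = z·σ = 1.412 × 3.663% = 5.172%.
On $2,500,000: 0.05172 × $2,500,000 = $129,300.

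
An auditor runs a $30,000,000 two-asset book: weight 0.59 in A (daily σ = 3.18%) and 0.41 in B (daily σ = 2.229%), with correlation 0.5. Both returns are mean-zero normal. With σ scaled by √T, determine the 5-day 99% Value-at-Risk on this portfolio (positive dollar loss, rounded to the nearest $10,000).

σ_p = √(0.59²·3.18² + 0.41²·2.229² + 2·0.5·0.59·0.41·3.18·2.229) = 2.464%.
σ_{5d} = 2.464% × √5 = 5.510%.
z(99%) = 2.326.
VaR = 2.326 × 5.510% = 12.816%; on $30,000,000 that is $3,844,800.

$3,840,000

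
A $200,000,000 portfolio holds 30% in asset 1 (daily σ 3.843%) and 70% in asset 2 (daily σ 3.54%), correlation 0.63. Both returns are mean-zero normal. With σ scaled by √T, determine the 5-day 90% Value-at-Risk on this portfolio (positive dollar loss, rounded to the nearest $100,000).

σ_p = √(0.3²·3.843² + 0.7²·3.54² + 2·0.63·0.3·0.7·3.843·3.54) = 3.327%.
σ_{5d} = 3.327% × √5 = 7.439%.
z(90%) = 1.282.
VaR = 1.282 × 7.439% = 9.537%; on $200,000,000 that is $19,074,000.

$19,100,000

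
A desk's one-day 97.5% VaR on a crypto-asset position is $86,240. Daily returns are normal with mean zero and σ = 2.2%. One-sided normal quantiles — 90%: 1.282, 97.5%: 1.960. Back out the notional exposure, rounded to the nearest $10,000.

$2,000,000

VaR as a fraction of value: z·σ = 1.960 × 2.2% = 4.312%.
Position = $86,240 / 0.04312 = $2,000,000.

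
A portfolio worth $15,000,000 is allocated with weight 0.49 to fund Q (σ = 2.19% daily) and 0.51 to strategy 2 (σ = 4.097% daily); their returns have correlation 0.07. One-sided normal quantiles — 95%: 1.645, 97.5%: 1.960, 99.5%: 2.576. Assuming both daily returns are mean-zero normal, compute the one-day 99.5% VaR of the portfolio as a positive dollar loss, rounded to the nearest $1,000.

$933,000

σ_p² = 0.49²·2.19² + 0.51²·4.097² + 2·0.07·0.49·0.51·2.19·4.097 = 5.8313 (%²).
σ_p = √5.8313 = 2.415%.
VaR = 2.576 × 2.415% = 6.221%; on $15,000,000 that is $933,150.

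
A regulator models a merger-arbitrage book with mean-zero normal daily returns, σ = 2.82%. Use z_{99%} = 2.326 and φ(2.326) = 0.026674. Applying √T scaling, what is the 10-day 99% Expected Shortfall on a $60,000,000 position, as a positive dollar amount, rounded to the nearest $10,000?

$14,270,000

σ_{10d} = 2.82% × √10 = 8.918%.
ES multiplier = φ(z)/(1−α) = 0.026674/0.01 = 2.667.
ES = 8.918% × 2.667 = 23.784%; on $60,000,000: $14,270,400.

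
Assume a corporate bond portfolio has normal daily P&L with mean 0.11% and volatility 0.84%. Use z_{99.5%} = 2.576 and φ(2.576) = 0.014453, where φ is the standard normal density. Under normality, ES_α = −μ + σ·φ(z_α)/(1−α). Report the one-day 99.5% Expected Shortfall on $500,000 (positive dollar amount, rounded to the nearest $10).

Tail multiplier: φ(z)/(1−α) = 0.014453 / 0.005 = 2.891.
ES = −(0.11%) + 0.84% × 2.891 = 2.318%.
On $500,000: 0.02318 × $500,000 = $11,590.

$11,590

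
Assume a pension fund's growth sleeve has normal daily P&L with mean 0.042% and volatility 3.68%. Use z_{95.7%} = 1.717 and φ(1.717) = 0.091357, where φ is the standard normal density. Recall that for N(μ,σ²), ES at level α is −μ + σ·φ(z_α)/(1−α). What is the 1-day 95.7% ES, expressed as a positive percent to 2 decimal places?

7.78%

Tail multiplier: φ(z)/(1−α) = 0.091357 / 0.043 = 2.125.
ES = −(0.042%) + 3.68% × 2.125 = 7.778%.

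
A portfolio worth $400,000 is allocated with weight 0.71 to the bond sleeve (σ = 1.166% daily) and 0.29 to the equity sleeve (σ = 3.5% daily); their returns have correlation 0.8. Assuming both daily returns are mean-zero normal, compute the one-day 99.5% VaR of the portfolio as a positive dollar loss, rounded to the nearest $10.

$18,020

σ_p² = 0.71²·1.166² + 0.29²·3.5² + 2·0.8·0.71·0.29·1.166·3.5 = 3.0600 (%²).
σ_p = √3.0600 = 1.749%.
At 99.5%, z = 2.576.
VaR = 2.576 × 1.749% = 4.505%; on $400,000 that is $18,020.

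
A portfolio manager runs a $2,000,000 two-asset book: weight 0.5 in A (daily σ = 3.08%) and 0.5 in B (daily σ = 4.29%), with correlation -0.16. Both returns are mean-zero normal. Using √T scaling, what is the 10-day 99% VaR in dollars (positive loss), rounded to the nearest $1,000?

σ_p = √(0.5²·3.08² + 0.5²·4.29² + 2·-0.16·0.5·0.5·3.08·4.29) = 2.432%.
σ_{10d} = 2.432% × √10 = 7.691%.
z(99%) = 2.326.
VaR = 2.326 × 7.691% = 17.889%; on $2,000,000 that is $357,780.

$358,000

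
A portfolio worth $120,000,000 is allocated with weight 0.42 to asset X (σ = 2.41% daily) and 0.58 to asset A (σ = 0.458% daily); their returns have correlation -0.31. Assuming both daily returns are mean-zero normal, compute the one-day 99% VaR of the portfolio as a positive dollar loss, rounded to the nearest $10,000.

$2,690,000

σ_p² = 0.42²·2.41² + 0.58²·0.458² + 2·-0.31·0.42·0.58·2.41·0.458 = 0.9284 (%²).
σ_p = √0.9284 = 0.964%.
At 99%, z = 2.326.
VaR = 2.326 × 0.964% = 2.242%; on $120,000,000 that is $2,690,400.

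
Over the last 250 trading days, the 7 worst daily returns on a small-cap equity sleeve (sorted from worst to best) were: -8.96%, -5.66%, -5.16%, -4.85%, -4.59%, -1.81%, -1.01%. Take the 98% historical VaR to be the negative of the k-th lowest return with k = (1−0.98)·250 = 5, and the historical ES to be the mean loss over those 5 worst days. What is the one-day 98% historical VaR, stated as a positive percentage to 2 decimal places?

k = 5; the 5th lowest return is -4.59%, so VaR = 4.59%.

4.59%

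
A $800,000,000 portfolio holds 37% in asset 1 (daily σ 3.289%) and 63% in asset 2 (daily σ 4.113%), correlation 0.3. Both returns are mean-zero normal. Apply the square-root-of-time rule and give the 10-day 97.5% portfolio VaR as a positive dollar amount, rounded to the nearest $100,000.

$157,500,000

σ_p = √(0.37²·3.289² + 0.63²·4.113² + 2·0.3·0.37·0.63·3.289·4.113) = 3.176%.
σ_{10d} = 3.176% × √10 = 10.043%.
z(97.5%) = 1.960.
VaR = 1.960 × 10.043% = 19.684%; on $800,000,000 that is $157,472,000.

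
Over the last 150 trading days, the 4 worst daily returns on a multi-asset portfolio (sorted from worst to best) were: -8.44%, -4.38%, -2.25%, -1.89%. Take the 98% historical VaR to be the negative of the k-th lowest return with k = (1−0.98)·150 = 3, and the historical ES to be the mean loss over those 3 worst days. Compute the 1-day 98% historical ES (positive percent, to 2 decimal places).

5.02%

The 3 worst returns sum to -15.07%.
ES = −(-15.07%) / 3 = 5.0233…% ≈ 5.02%.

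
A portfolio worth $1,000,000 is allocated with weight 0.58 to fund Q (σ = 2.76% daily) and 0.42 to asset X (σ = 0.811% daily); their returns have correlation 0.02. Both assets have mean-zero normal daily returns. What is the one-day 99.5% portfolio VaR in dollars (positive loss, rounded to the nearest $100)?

σ_p² = 0.58²·2.76² + 0.42²·0.811² + 2·0.02·0.58·0.42·2.76·0.811 = 2.7004 (%²).
σ_p = √2.7004 = 1.643%.
At 99.5%, z = 2.576.
VaR = 2.576 × 1.643% = 4.232%; on $1,000,000 that is $42,320.

$42,300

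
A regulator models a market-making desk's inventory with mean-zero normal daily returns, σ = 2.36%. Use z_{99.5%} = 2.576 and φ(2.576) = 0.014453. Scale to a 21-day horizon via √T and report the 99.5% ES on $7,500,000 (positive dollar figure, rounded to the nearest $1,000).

σ_{21d} = 2.36% × √21 = 10.815%.
ES multiplier = φ(z)/(1−α) = 0.014453/0.005 = 2.891.
ES = 10.815% × 2.891 = 31.266%; on $7,500,000: $2,344,950.

$2,345,000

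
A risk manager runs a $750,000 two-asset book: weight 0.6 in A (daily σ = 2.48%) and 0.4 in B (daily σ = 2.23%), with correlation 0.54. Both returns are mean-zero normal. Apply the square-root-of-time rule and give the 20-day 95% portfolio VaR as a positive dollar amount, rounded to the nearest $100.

$116,300

σ_p = √(0.6²·2.48² + 0.4²·2.23² + 2·0.54·0.6·0.4·2.48·2.23) = 2.108%.
σ_{20d} = 2.108% × √20 = 9.427%.
z(95%) = 1.645.
VaR = 1.645 × 9.427% = 15.507%; on $750,000 that is $116,302.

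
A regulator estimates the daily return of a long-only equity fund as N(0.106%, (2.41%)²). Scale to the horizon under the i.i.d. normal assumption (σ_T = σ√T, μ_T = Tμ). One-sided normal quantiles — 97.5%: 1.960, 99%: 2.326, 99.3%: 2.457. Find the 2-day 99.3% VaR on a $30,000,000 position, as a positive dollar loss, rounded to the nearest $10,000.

$2,450,000

σ_{2d} = 2.41% × √2 = 3.408%; μ_{2d} = 2 × 0.106% = 0.212%.
VaR = −(0.212%) + 2.457 × 3.408% = 8.161%.
On $30,000,000: 0.08161 × $30,000,000 = $2,448,300.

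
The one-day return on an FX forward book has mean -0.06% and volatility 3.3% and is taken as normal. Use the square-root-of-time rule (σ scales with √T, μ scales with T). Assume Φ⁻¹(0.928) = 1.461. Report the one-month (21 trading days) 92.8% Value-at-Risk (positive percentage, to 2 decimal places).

23.35%

σ_{21d} = 3.3% × √21 = 15.122%; μ_{21d} = 21 × -0.06% = -1.260%.
VaR = −(-1.260%) + 1.461 × 15.122% = 23.353%.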